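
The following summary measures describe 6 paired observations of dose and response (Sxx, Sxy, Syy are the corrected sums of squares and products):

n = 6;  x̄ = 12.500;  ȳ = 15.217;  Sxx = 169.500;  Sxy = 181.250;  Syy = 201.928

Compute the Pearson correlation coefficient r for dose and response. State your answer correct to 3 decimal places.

0.980

r = Sxy/√(Sxx·Syy) = 181.25/√(34226.796) = 181.25/185.004854 = 0.979704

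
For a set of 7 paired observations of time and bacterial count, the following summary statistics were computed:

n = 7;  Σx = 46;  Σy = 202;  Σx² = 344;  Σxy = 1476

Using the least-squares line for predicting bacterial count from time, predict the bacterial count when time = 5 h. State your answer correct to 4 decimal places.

Sxx = Σx² − (Σx)²/n = 344 − 302.285714 = 41.714286
Sxy = Σxy − (Σx)(Σy)/n = 1476 − 1327.428571 = 148.571429
b = Sxy/Sxx = 148.571429/41.714286 = 3.561644
a = ȳ − b·x̄ = 28.857143 − 3.561644·6.571429 = 5.452055
ŷ(5) = a + b·5 = 5.452055 + 3.561644·5 = 23.260274

23.2603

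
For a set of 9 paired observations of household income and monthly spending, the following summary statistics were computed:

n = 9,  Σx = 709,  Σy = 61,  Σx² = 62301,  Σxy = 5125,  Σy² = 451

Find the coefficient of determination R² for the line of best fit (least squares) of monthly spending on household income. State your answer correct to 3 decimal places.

Sxx = Σx² − (Σx)²/n = 62301 − 55853.444444 = 6447.555556
Sxy = Σxy − (Σx)(Σy)/n = 5125 − 4805.444444 = 319.555556
Syy = Σy² − (Σy)²/n = 451 − 413.444444 = 37.555556
R² = Sxy²/(Sxx·Syy) = (319.555556)²/(6447.555556·37.555556) = 0.421719

0.422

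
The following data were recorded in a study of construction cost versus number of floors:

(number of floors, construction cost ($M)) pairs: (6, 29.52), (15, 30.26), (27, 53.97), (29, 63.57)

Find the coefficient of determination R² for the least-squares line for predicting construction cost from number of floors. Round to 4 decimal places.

0.8750

n = 4, Σx = 77, Σy = 177.32, Σxy = 3931.74, Σx² = 1831, Σy² = 8741.0038
Sxx = Σx² − (Σx)²/n = 1831 − 1482.25 = 348.75
Sxy = Σxy − (Σx)(Σy)/n = 3931.74 − 3413.41 = 518.33
Syy = Σy² − (Σy)²/n = 8741.0038 − 7860.5956 = 880.4082
R² = Sxy²/(Sxx·Syy) = (518.33)²/(348.75·880.4082) = 0.875013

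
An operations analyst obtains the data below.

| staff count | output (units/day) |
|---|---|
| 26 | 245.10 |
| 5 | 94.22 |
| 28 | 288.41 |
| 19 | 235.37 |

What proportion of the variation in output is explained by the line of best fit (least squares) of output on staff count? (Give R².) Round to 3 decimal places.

n = 4, Σx = 78, Σy = 863.1, Σxy = 19391.21, Σx² = 1846, Σy² = 207530.7834
Sxx = Σx² − (Σx)²/n = 1846 − 1521 = 325
Sxy = Σxy − (Σx)(Σy)/n = 19391.21 − 16830.45 = 2560.76
Syy = Σy² − (Σy)²/n = 207530.7834 − 186235.4025 = 21295.3809
R² = Sxy²/(Sxx·Syy) = (2560.76)²/(325·21295.3809) = 0.947478

0.947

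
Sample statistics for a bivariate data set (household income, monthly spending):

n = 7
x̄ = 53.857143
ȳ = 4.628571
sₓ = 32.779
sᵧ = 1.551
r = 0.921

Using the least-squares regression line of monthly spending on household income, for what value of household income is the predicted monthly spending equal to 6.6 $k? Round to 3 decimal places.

99.095

b = r · sᵧ/sₓ = 0.921 · 1.551/32.779 = 0.043579
a = ȳ − b·x̄ = 4.628571 − 0.043579·53.857143 = 2.281539
Set a + b·x = 6.6: x = (6.6 − 2.281539) / 0.043579 = 99.095353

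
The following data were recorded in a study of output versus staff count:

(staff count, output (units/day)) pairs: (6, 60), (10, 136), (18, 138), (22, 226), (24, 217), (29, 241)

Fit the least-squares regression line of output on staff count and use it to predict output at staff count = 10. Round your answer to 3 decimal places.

n = 6, Σx = 109, Σy = 1018, Σxy = 21373, Σx² = 2361
Sxx = Σx² − (Σx)²/n = 2361 − 1980.166667 = 380.833333
Sxy = Σxy − (Σx)(Σy)/n = 21373 − 18493.666667 = 2879.333333
b = Sxy/Sxx = 2879.333333/380.833333 = 7.560613
a = ȳ − b·x̄ = 169.666667 − 7.560613·18.166667 = 32.315536
ŷ(10) = a + b·10 = 32.315536 + 7.560613·10 = 107.921663

107.922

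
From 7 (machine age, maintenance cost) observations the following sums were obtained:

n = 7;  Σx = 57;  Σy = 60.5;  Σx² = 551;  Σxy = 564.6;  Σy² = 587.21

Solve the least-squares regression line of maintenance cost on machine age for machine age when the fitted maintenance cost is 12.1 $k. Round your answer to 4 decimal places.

Sxx = Σx² − (Σx)²/n = 551 − 464.142857 = 86.857143
Sxy = Σxy − (Σx)(Σy)/n = 564.6 − 492.642857 = 71.957143
b = Sxy/Sxx = 71.957143/86.857143 = 0.828454
a = ȳ − b·x̄ = 8.642857 − 0.828454·8.142857 = 1.896875
Set a + b·x = 12.1: x = (12.1 − 1.896875) / 0.828454 = 12.315863

12.3159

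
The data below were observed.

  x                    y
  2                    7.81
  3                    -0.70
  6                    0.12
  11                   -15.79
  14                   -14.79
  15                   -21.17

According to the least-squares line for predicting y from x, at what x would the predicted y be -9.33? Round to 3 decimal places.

9.484

n = 6, Σx = 51, Σy = -44.52, Σxy = -684.06, Σx² = 591
Sxx = Σx² − (Σx)²/n = 591 − 433.5 = 157.5
Sxy = Σxy − (Σx)(Σy)/n = -684.06 − (-378.42) = -305.64
b = Sxy/Sxx = -305.64/157.5 = -1.940571
a = ȳ − b·x̄ = -7.42 − (-1.940571)·8.5 = 9.074857
Set a + b·x = -9.33: x = (-9.33 − 9.074857) / (-1.940571) = 9.484246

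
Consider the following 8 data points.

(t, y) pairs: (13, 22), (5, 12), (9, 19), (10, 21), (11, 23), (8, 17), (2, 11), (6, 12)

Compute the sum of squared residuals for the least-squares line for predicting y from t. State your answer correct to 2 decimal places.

n = 8, Σx = 64, Σy = 137, Σxy = 1210, Σx² = 600, Σy² = 2513
Sxx = Σx² − (Σx)²/n = 600 − 512 = 88
Sxy = Σxy − (Σx)(Σy)/n = 1210 − 1096 = 114
Syy = Σy² − (Σy)²/n = 2513 − 2346.125 = 166.875
b = Sxy/Sxx = 114/88 = 1.295455
SSE = Syy − b·Sxy = 166.875 − 1.295455·114 = 19.193182

19.19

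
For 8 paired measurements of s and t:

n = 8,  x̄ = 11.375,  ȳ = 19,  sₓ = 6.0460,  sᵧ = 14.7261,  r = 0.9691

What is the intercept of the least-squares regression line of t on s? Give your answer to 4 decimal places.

b = r · sᵧ/sₓ = 0.9691 · 14.7261/6.046 = 2.360414
a = ȳ − b·x̄ = 19 − 2.360414·11.375 = -7.849710

-7.8497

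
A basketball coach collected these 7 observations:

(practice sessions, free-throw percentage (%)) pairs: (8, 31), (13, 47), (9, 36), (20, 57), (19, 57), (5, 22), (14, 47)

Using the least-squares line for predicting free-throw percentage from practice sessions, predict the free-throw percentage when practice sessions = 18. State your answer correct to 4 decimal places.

n = 7, Σx = 88, Σy = 297, Σxy = 4174, Σx² = 1296
Sxx = Σx² − (Σx)²/n = 1296 − 1106.285714 = 189.714286
Sxy = Σxy − (Σx)(Σy)/n = 4174 − 3733.714286 = 440.285714
b = Sxy/Sxx = 440.285714/189.714286 = 2.320783
a = ȳ − b·x̄ = 42.428571 − 2.320783·12.571429 = 13.253012
ŷ(18) = a + b·18 = 13.253012 + 2.320783·18 = 55.027108

55.0271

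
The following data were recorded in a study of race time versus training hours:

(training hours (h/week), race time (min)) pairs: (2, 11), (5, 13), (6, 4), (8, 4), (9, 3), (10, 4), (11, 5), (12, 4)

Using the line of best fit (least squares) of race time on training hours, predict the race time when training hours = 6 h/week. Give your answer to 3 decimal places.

n = 8, Σx = 63, Σy = 48, Σxy = 313, Σx² = 575
Sxx = Σx² − (Σx)²/n = 575 − 496.125 = 78.875
Sxy = Σxy − (Σx)(Σy)/n = 313 − 378 = -65
b = Sxy/Sxx = -65/78.875 = -0.824089
a = ȳ − b·x̄ = 6 − (-0.824089)·7.875 = 12.489699
ŷ(6) = a + b·6 = 12.489699 + (-0.824089)·6 = 7.545166

7.545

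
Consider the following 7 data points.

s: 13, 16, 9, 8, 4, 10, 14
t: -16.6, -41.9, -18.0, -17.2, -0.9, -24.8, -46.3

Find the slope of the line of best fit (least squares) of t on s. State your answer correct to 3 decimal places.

n = 7, Σx = 74, Σy = -165.7, Σxy = -2085.6, Σx² = 882
Sxx = Σx² − (Σx)²/n = 882 − 782.285714 = 99.714286
Sxy = Σxy − (Σx)(Σy)/n = -2085.6 − (-1751.685714) = -333.914286
b = Sxy/Sxx = -333.914286/99.714286 = -3.348711

-3.349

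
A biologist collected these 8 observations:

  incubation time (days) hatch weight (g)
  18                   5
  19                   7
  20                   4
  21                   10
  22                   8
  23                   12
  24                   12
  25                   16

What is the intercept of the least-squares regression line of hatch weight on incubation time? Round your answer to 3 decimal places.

-22.488

n = 8, Σx = 172, Σy = 74, Σxy = 1653, Σx² = 3740
Sxx = Σx² − (Σx)²/n = 3740 − 3698 = 42
Sxy = Σxy − (Σx)(Σy)/n = 1653 − 1591 = 62
b = Sxy/Sxx = 62/42 = 1.476190
a = ȳ − b·x̄ = 9.25 − 1.476190·21.5 = -22.488095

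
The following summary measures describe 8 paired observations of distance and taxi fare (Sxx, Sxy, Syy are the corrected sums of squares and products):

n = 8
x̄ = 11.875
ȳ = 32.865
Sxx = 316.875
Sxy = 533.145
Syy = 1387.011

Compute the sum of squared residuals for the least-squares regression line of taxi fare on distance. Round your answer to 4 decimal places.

489.9898

b = Sxy/Sxx = 533.145/316.875 = 1.682509
SSE = Syy − b·Sxy = 1387.011 − 1.682509·533.145 = 489.989805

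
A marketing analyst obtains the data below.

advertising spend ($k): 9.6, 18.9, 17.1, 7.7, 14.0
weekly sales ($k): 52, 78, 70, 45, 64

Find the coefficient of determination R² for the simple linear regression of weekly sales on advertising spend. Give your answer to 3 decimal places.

n = 5, Σx = 67.3, Σy = 309, Σxy = 4412.9, Σx² = 997.07, Σy² = 19809
Sxx = Σx² − (Σx)²/n = 997.07 − 905.858 = 91.212
Sxy = Σxy − (Σx)(Σy)/n = 4412.9 − 4159.14 = 253.76
Syy = Σy² − (Σy)²/n = 19809 − 19096.2 = 712.8
R² = Sxy²/(Sxx·Syy) = (253.76)²/(91.212·712.8) = 0.990437

0.990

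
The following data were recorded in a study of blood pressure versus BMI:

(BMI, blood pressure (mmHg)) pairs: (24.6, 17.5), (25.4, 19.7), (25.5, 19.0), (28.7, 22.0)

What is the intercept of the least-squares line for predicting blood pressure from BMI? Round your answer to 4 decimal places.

n = 4, Σx = 104.2, Σy = 78.2, Σxy = 2046.78, Σx² = 2724.26
Sxx = Σx² − (Σx)²/n = 2724.26 − 2714.41 = 9.85
Sxy = Σxy − (Σx)(Σy)/n = 2046.78 − 2037.11 = 9.67
b = Sxy/Sxx = 9.67/9.85 = 0.981726
a = ȳ − b·x̄ = 19.55 − 0.981726·26.05 = -6.023959

-6.0240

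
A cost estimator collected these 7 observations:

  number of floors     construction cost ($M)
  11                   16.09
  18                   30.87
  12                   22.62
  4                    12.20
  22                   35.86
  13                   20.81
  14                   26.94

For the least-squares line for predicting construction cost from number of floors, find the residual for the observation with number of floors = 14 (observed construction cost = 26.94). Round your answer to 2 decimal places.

n = 7, Σx = 94, Σy = 165.39, Σxy = 2489.5, Σx² = 1454
Sxx = Σx² − (Σx)²/n = 1454 − 1262.285714 = 191.714286
Sxy = Σxy − (Σx)(Σy)/n = 2489.5 − 2220.951429 = 268.548571
b = Sxy/Sxx = 268.548571/191.714286 = 1.400775
a = ȳ − b·x̄ = 23.627143 − 1.400775·13.428571 = 4.816736
ŷ(14) = 4.816736 + 1.400775·14 = 24.427586
residual = y − ŷ = 26.94 − 24.427586 = 2.512414

2.51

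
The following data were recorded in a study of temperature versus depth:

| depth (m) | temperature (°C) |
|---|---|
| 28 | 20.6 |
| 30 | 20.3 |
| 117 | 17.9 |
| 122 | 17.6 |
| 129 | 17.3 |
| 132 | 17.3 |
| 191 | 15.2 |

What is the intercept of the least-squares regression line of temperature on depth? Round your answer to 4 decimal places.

n = 7, Σx = 749, Σy = 126.2, Σxy = 12845.8, Σx² = 100803
Sxx = Σx² − (Σx)²/n = 100803 − 80143 = 20660
Sxy = Σxy − (Σx)(Σy)/n = 12845.8 − 13503.4 = -657.6
b = Sxy/Sxx = -657.6/20660 = -0.031830
a = ȳ − b·x̄ = 18.028571 − (-0.031830)·107 = 21.434341

21.4343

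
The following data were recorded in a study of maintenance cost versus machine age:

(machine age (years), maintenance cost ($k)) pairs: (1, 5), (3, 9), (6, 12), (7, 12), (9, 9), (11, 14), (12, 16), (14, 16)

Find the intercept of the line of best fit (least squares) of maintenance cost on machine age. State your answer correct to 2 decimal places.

5.66

n = 8, Σx = 63, Σy = 93, Σxy = 839, Σx² = 637
Sxx = Σx² − (Σx)²/n = 637 − 496.125 = 140.875
Sxy = Σxy − (Σx)(Σy)/n = 839 − 732.375 = 106.625
b = Sxy/Sxx = 106.625/140.875 = 0.756877
a = ȳ − b·x̄ = 11.625 − 0.756877·7.875 = 5.664596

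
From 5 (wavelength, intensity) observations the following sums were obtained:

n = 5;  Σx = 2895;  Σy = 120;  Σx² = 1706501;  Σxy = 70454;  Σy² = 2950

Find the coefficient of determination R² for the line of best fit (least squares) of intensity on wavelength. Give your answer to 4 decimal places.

Sxx = Σx² − (Σx)²/n = 1706501 − 1676205 = 30296
Sxy = Σxy − (Σx)(Σy)/n = 70454 − 69480 = 974
Syy = Σy² − (Σy)²/n = 2950 − 2880 = 70
R² = Sxy²/(Sxx·Syy) = (974)²/(30296·70) = 0.447337

0.4473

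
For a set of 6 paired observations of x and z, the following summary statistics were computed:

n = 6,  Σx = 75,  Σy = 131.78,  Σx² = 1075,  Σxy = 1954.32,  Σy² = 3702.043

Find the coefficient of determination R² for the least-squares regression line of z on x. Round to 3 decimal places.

0.849

Sxx = Σx² − (Σx)²/n = 1075 − 937.5 = 137.5
Sxy = Σxy − (Σx)(Σy)/n = 1954.32 − 1647.25 = 307.07
Syy = Σy² − (Σy)²/n = 3702.043 − 2894.328067 = 807.714933
R² = Sxy²/(Sxx·Syy) = (307.07)²/(137.5·807.714933) = 0.849012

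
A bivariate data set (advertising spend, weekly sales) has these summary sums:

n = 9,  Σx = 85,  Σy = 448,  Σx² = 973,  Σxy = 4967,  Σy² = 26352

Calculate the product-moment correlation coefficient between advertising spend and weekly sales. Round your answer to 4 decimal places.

Sxx = Σx² − (Σx)²/n = 973 − 802.777778 = 170.222222
Sxy = Σxy − (Σx)(Σy)/n = 4967 − 4231.111111 = 735.888889
Syy = Σy² − (Σy)²/n = 26352 − 22300.444444 = 4051.555556
r = Sxy/√(Sxx·Syy) = 735.888889/√(689664.790123) = 735.888889/830.460589 = 0.886121

0.8861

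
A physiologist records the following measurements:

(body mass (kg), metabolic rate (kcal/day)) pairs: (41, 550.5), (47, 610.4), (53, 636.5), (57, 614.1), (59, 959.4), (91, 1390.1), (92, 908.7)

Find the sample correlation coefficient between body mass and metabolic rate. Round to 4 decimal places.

0.8192

n = 7, Σx = 440, Σy = 5669.7, Σxy = 386701.6, Σx² = 30174, Σy² = 5136451.53
Sxx = Σx² − (Σx)²/n = 30174 − 27657.142857 = 2516.857143
Sxy = Σxy − (Σx)(Σy)/n = 386701.6 − 356381.142857 = 30320.457143
Syy = Σy² − (Σy)²/n = 5136451.53 − 4592214.012857 = 544237.517143
r = Sxy/√(Sxx·Syy) = 30320.457143/√(1369768082.431837) = 30320.457143/37010.378037 = 0.819242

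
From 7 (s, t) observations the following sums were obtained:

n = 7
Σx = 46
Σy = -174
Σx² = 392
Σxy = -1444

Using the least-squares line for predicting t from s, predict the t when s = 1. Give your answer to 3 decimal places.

Sxx = Σx² − (Σx)²/n = 392 − 302.285714 = 89.714286
Sxy = Σxy − (Σx)(Σy)/n = -1444 − (-1143.428571) = -300.571429
b = Sxy/Sxx = -300.571429/89.714286 = -3.350318
a = ȳ − b·x̄ = -24.857143 − (-3.350318)·6.571429 = -2.840764
ŷ(1) = a + b·1 = -2.840764 + (-3.350318)·1 = -6.191083

-6.191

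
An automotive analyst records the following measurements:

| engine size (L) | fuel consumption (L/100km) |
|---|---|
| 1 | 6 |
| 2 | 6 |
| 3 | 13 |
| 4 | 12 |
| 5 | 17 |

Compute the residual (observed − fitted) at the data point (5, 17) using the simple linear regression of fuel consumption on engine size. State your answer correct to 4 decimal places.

n = 5, Σx = 15, Σy = 54, Σxy = 190, Σx² = 55
Sxx = Σx² − (Σx)²/n = 55 − 45 = 10
Sxy = Σxy − (Σx)(Σy)/n = 190 − 162 = 28
b = Sxy/Sxx = 28/10 = 2.8
a = ȳ − b·x̄ = 10.8 − 2.8·3 = 2.4
ŷ(5) = 2.4 + 2.8·5 = 16.4
residual = y − ŷ = 17 − 16.4 = 0.6

0.6000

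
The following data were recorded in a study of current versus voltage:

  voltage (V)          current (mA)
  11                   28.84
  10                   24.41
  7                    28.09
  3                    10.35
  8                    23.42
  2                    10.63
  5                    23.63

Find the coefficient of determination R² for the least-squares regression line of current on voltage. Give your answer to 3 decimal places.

0.725

n = 7, Σx = 46, Σy = 149.37, Σxy = 1115.79, Σx² = 372, Σy² = 3543.6345
Sxx = Σx² − (Σx)²/n = 372 − 302.285714 = 69.714286
Sxy = Σxy − (Σx)(Σy)/n = 1115.79 − 981.574286 = 134.215714
Syy = Σy² − (Σy)²/n = 3543.6345 − 3187.342414 = 356.292086
R² = Sxy²/(Sxx·Syy) = (134.215714)²/(69.714286·356.292086) = 0.725235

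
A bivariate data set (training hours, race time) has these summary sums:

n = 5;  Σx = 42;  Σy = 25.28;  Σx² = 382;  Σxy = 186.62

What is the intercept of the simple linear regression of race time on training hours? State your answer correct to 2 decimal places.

12.46

Sxx = Σx² − (Σx)²/n = 382 − 352.8 = 29.2
Sxy = Σxy − (Σx)(Σy)/n = 186.62 − 212.352 = -25.732
b = Sxy/Sxx = -25.732/29.2 = -0.881233
a = ȳ − b·x̄ = 5.056 − (-0.881233)·8.4 = 12.458356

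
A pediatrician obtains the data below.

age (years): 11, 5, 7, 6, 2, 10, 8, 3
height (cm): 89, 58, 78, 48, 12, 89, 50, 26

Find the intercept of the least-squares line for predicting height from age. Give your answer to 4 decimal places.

n = 8, Σx = 52, Σy = 450, Σxy = 3495, Σx² = 408
Sxx = Σx² − (Σx)²/n = 408 − 338 = 70
Sxy = Σxy − (Σx)(Σy)/n = 3495 − 2925 = 570
b = Sxy/Sxx = 570/70 = 8.142857
a = ȳ − b·x̄ = 56.25 − 8.142857·6.5 = 3.321429

3.3214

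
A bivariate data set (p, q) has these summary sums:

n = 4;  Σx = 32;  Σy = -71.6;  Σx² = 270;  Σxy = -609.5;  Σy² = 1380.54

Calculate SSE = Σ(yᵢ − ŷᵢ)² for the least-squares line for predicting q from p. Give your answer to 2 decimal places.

2.69

Sxx = Σx² − (Σx)²/n = 270 − 256 = 14
Sxy = Σxy − (Σx)(Σy)/n = -609.5 − (-572.8) = -36.7
Syy = Σy² − (Σy)²/n = 1380.54 − 1281.64 = 98.9
b = Sxy/Sxx = -36.7/14 = -2.621429
SSE = Syy − b·Sxy = 98.9 − (-2.621429)·(-36.7) = 2.693571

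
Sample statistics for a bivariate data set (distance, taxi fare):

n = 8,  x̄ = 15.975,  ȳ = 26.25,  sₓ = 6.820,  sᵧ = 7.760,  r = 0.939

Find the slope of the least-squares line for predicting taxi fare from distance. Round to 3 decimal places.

b = r · sᵧ/sₓ = 0.939 · 7.76/6.82 = 1.068422

1.068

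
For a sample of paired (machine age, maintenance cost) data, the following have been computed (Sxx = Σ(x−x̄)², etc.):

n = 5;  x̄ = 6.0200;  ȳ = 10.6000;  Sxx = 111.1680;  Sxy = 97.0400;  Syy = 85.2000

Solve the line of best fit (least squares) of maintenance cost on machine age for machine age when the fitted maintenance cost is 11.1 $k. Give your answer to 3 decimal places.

b = Sxy/Sxx = 97.04/111.168 = 0.872913
a = ȳ − b·x̄ = 10.6 − 0.872913·6.02 = 5.345063
Set a + b·x = 11.1: x = (11.1 − 5.345063) / 0.872913 = 6.592795

6.593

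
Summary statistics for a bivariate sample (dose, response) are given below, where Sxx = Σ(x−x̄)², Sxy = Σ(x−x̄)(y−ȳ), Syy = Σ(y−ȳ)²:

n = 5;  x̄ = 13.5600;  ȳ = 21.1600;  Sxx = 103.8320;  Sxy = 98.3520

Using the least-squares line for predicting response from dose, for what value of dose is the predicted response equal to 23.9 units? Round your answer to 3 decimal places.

b = Sxy/Sxx = 98.352/103.832 = 0.947222
a = ȳ − b·x̄ = 21.16 − 0.947222·13.56 = 8.315664
Set a + b·x = 23.9: x = (23.9 − 8.315664) / 0.947222 = 16.452668

16.453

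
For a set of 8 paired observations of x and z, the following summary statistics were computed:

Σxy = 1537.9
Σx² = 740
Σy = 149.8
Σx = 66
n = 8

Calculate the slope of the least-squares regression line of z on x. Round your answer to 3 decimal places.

Sxx = Σx² − (Σx)²/n = 740 − 544.5 = 195.5
Sxy = Σxy − (Σx)(Σy)/n = 1537.9 − 1235.85 = 302.05
b = Sxy/Sxx = 302.05/195.5 = 1.545013

1.545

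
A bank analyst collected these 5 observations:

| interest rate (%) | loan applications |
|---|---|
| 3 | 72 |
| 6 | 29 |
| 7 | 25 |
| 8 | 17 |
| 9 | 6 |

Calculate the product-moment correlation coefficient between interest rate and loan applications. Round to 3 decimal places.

n = 5, Σx = 33, Σy = 149, Σxy = 755, Σx² = 239, Σy² = 6975
Sxx = Σx² − (Σx)²/n = 239 − 217.8 = 21.2
Sxy = Σxy − (Σx)(Σy)/n = 755 − 983.4 = -228.4
Syy = Σy² − (Σy)²/n = 6975 − 4440.2 = 2534.8
r = Sxy/√(Sxx·Syy) = -228.4/√(53737.76) = -228.4/231.814063 = -0.985272

-0.985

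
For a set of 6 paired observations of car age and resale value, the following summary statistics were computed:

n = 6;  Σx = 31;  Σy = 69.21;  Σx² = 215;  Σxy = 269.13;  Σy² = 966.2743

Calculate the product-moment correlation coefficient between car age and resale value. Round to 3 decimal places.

-0.922

Sxx = Σx² − (Σx)²/n = 215 − 160.166667 = 54.833333
Sxy = Σxy − (Σx)(Σy)/n = 269.13 − 357.585 = -88.455
Syy = Σy² − (Σy)²/n = 966.2743 − 798.33735 = 167.93695
r = Sxy/√(Sxx·Syy) = -88.455/√(9208.542758) = -88.455/95.961152 = -0.921779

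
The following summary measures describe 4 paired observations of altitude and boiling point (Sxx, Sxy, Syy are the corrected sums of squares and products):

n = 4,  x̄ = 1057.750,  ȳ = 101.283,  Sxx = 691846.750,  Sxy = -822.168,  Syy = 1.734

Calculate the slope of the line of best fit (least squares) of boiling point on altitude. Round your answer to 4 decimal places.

-0.0012

b = Sxy/Sxx = -822.168/691846.75 = -0.001188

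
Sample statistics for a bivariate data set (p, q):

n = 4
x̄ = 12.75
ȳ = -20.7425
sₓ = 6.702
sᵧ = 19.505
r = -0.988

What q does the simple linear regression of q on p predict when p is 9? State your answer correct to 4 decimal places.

-9.9597

b = r · sᵧ/sₓ = -0.988 · 19.505/6.702 = -2.875401
a = ȳ − b·x̄ = -20.7425 − (-2.875401)·12.75 = 15.918868
ŷ(9) = a + b·9 = 15.918868 + (-2.875401)·9 = -9.959745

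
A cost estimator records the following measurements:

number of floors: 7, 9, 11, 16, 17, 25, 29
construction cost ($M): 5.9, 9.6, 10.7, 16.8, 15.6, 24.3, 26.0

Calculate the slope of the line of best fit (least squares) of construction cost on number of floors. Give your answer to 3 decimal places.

n = 7, Σx = 114, Σy = 108.9, Σxy = 2140.9, Σx² = 2262
Sxx = Σx² − (Σx)²/n = 2262 − 1856.571429 = 405.428571
Sxy = Σxy − (Σx)(Σy)/n = 2140.9 − 1773.514286 = 367.385714
b = Sxy/Sxx = 367.385714/405.428571 = 0.906166

0.906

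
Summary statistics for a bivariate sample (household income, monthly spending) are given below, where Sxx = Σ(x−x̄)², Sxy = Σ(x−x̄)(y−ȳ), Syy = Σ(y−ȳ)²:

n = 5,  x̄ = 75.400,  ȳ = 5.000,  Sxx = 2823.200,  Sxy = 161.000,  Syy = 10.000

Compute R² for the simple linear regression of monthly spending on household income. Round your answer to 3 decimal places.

R² = Sxy²/(Sxx·Syy) = (161)²/(2823.2·10) = 0.918143

0.918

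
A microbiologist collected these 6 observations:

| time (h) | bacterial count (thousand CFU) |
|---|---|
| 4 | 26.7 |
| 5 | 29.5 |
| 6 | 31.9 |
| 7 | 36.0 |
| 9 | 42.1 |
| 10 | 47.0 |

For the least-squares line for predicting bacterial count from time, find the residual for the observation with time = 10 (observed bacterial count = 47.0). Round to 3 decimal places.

n = 6, Σx = 41, Σy = 213.2, Σxy = 1546.6, Σx² = 307
Sxx = Σx² − (Σx)²/n = 307 − 280.166667 = 26.833333
Sxy = Σxy − (Σx)(Σy)/n = 1546.6 − 1456.866667 = 89.733333
b = Sxy/Sxx = 89.733333/26.833333 = 3.344099
a = ȳ − b·x̄ = 35.533333 − 3.344099·6.833333 = 12.681988
ŷ(10) = 12.681988 + 3.344099·10 = 46.122981
residual = y − ŷ = 47.0 − 46.122981 = 0.877019

0.877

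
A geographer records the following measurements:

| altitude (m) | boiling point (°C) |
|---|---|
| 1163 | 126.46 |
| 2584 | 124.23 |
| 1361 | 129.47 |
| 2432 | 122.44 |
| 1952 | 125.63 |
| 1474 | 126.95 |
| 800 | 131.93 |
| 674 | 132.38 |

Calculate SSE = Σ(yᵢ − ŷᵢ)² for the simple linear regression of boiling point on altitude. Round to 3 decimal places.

n = 8, Σx = 12440, Σy = 1019.49, Σxy = 1569188.23, Σx² = 22873826, Σy² = 130008.4477
Sxx = Σx² − (Σx)²/n = 22873826 − 19344200 = 3529626
Sxy = Σxy − (Σx)(Σy)/n = 1569188.23 − 1585306.95 = -16118.72
Syy = Σy² − (Σy)²/n = 130008.4477 − 129919.982513 = 88.465187
b = Sxy/Sxx = -16118.72/3529626 = -0.004567
SSE = Syy − b·Sxy = 88.465187 − (-0.004567)·(-16118.72) = 14.855934

14.856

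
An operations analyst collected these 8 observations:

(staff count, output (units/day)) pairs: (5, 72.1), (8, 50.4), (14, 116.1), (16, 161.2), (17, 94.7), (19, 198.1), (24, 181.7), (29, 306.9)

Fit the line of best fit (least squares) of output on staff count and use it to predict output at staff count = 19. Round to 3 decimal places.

n = 8, Σx = 132, Σy = 1181.2, Σxy = 23603, Σx² = 2608
Sxx = Σx² − (Σx)²/n = 2608 − 2178 = 430
Sxy = Σxy − (Σx)(Σy)/n = 23603 − 19489.8 = 4113.2
b = Sxy/Sxx = 4113.2/430 = 9.565581
a = ȳ − b·x̄ = 147.65 − 9.565581·16.5 = -10.182093
ŷ(19) = a + b·19 = -10.182093 + 9.565581·19 = 171.563953

171.564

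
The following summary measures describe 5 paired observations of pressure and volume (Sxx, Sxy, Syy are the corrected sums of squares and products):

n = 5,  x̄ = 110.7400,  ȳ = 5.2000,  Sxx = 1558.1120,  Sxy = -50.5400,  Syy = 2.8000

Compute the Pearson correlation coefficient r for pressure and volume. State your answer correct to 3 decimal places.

r = Sxy/√(Sxx·Syy) = -50.54/√(4362.7136) = -50.54/66.050841 = -0.765168

-0.765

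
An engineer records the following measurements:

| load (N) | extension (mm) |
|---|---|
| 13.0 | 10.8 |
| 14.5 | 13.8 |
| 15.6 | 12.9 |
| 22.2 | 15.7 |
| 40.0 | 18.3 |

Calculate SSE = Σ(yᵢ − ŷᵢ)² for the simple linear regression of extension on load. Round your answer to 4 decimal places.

5.1620

n = 5, Σx = 105.3, Σy = 71.5, Σxy = 1622.28, Σx² = 2715.45, Σy² = 1054.87
Sxx = Σx² − (Σx)²/n = 2715.45 − 2217.618 = 497.832
Sxy = Σxy − (Σx)(Σy)/n = 1622.28 − 1505.79 = 116.49
Syy = Σy² − (Σy)²/n = 1054.87 − 1022.45 = 32.42
b = Sxy/Sxx = 116.49/497.832 = 0.233995
SSE = Syy − b·Sxy = 32.42 − 0.233995·116.49 = 5.161969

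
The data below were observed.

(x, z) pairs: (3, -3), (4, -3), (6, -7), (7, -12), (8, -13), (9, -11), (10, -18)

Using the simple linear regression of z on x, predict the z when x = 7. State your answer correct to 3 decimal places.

-10.152

n = 7, Σx = 47, Σy = -67, Σxy = -530, Σx² = 355
Sxx = Σx² − (Σx)²/n = 355 − 315.571429 = 39.428571
Sxy = Σxy − (Σx)(Σy)/n = -530 − (-449.857143) = -80.142857
b = Sxy/Sxx = -80.142857/39.428571 = -2.032609
a = ȳ − b·x̄ = -9.571429 − (-2.032609)·6.714286 = 4.076087
ŷ(7) = a + b·7 = 4.076087 + (-2.032609)·7 = -10.152174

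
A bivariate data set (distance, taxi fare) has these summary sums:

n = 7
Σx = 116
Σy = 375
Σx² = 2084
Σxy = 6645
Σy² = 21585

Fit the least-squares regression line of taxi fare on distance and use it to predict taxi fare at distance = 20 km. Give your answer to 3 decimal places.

62.703

Sxx = Σx² − (Σx)²/n = 2084 − 1922.285714 = 161.714286
Sxy = Σxy − (Σx)(Σy)/n = 6645 − 6214.285714 = 430.714286
b = Sxy/Sxx = 430.714286/161.714286 = 2.663428
a = ȳ − b·x̄ = 53.571429 − 2.663428·16.571429 = 9.434629
ŷ(20) = a + b·20 = 9.434629 + 2.663428·20 = 62.703180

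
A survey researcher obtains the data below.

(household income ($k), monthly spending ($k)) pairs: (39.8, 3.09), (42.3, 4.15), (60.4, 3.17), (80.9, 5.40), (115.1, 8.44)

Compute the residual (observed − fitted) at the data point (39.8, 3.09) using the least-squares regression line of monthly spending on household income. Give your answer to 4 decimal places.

0.0765

n = 5, Σx = 338.5, Σy = 24.25, Σxy = 1898.299, Σx² = 26814.31
Sxx = Σx² − (Σx)²/n = 26814.31 − 22916.45 = 3897.86
Sxy = Σxy − (Σx)(Σy)/n = 1898.299 − 1641.725 = 256.574
b = Sxy/Sxx = 256.574/3897.86 = 0.065824
a = ȳ − b·x̄ = 4.85 − 0.065824·67.7 = 0.393693
ŷ(39.8) = 0.393693 + 0.065824·39.8 = 3.013501
residual = y − ŷ = 3.09 − 3.013501 = 0.076499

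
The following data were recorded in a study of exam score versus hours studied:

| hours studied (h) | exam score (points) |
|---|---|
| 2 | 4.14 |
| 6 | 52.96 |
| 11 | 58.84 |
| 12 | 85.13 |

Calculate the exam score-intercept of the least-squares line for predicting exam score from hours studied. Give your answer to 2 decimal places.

-1.98

n = 4, Σx = 31, Σy = 201.07, Σxy = 1994.84, Σx² = 305
Sxx = Σx² − (Σx)²/n = 305 − 240.25 = 64.75
Sxy = Σxy − (Σx)(Σy)/n = 1994.84 − 1558.2925 = 436.5475
b = Sxy/Sxx = 436.5475/64.75 = 6.742046
a = ȳ − b·x̄ = 50.2675 − 6.742046·7.75 = -1.983359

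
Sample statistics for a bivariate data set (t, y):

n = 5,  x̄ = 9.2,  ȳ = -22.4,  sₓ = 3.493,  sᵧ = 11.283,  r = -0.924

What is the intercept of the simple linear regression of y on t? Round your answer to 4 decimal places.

b = r · sᵧ/sₓ = -0.924 · 11.283/3.493 = -2.984681
a = ȳ − b·x̄ = -22.4 − (-2.984681)·9.2 = 5.059069

5.0591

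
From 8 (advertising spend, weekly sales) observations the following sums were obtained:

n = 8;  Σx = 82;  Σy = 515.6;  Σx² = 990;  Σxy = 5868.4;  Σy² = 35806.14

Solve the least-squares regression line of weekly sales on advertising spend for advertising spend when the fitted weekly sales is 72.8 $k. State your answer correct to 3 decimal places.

12.389

Sxx = Σx² − (Σx)²/n = 990 − 840.5 = 149.5
Sxy = Σxy − (Σx)(Σy)/n = 5868.4 − 5284.9 = 583.5
b = Sxy/Sxx = 583.5/149.5 = 3.903010
a = ȳ − b·x̄ = 64.45 − 3.903010·10.25 = 24.444147
Set a + b·x = 72.8: x = (72.8 − 24.444147) / 3.903010 = 12.389374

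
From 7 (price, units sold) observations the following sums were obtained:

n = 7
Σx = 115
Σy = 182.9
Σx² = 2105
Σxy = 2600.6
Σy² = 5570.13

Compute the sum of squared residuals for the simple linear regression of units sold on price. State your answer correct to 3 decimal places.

33.888

Sxx = Σx² − (Σx)²/n = 2105 − 1889.285714 = 215.714286
Sxy = Σxy − (Σx)(Σy)/n = 2600.6 − 3004.785714 = -404.185714
Syy = Σy² − (Σy)²/n = 5570.13 − 4778.915714 = 791.214286
b = Sxy/Sxx = -404.185714/215.714286 = -1.873709
SSE = Syy − b·Sxy = 791.214286 − (-1.873709)·(-404.185714) = 33.888033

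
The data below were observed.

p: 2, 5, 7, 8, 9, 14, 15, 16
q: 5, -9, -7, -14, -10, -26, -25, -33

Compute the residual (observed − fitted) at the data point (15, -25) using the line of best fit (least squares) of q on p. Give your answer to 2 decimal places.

2.93

n = 8, Σx = 76, Σy = -119, Σxy = -1553, Σx² = 900
Sxx = Σx² − (Σx)²/n = 900 − 722 = 178
Sxy = Σxy − (Σx)(Σy)/n = -1553 − (-1130.5) = -422.5
b = Sxy/Sxx = -422.5/178 = -2.373596
a = ȳ − b·x̄ = -14.875 − (-2.373596)·9.5 = 7.674157
ŷ(15) = 7.674157 + (-2.373596)·15 = -27.929775
residual = y − ŷ = -25 − (-27.929775) = 2.929775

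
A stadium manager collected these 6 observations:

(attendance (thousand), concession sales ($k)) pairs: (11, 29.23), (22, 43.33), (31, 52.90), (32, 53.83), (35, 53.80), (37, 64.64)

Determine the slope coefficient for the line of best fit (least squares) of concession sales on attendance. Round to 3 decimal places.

n = 6, Σx = 168, Σy = 297.73, Σxy = 8911.93, Σx² = 5184
Sxx = Σx² − (Σx)²/n = 5184 − 4704 = 480
Sxy = Σxy − (Σx)(Σy)/n = 8911.93 − 8336.44 = 575.49
b = Sxy/Sxx = 575.49/480 = 1.198937

1.199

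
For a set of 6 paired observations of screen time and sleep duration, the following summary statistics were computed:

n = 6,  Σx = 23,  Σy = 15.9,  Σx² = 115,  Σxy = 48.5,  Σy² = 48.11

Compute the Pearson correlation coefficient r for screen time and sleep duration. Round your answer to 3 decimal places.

Sxx = Σx² − (Σx)²/n = 115 − 88.166667 = 26.833333
Sxy = Σxy − (Σx)(Σy)/n = 48.5 − 60.95 = -12.45
Syy = Σy² − (Σy)²/n = 48.11 − 42.135 = 5.975
r = Sxy/√(Sxx·Syy) = -12.45/√(160.329167) = -12.45/12.662115 = -0.983248

-0.983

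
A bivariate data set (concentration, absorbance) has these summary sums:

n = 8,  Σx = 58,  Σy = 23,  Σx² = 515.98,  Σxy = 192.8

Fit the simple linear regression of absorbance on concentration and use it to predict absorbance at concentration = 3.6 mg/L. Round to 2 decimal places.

Sxx = Σx² − (Σx)²/n = 515.98 − 420.5 = 95.48
Sxy = Σxy − (Σx)(Σy)/n = 192.8 − 166.75 = 26.05
b = Sxy/Sxx = 26.05/95.48 = 0.272832
a = ȳ − b·x̄ = 2.875 − 0.272832·7.25 = 0.896968
ŷ(3.6) = a + b·3.6 = 0.896968 + 0.272832·3.6 = 1.879163

1.88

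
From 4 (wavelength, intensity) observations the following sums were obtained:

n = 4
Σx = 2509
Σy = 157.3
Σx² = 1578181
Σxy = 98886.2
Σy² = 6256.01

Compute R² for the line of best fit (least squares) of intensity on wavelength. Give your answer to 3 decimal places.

0.156

Sxx = Σx² − (Σx)²/n = 1578181 − 1573770.25 = 4410.75
Sxy = Σxy − (Σx)(Σy)/n = 98886.2 − 98666.425 = 219.775
Syy = Σy² − (Σy)²/n = 6256.01 − 6185.8225 = 70.1875
R² = Sxy²/(Sxx·Syy) = (219.775)²/(4410.75·70.1875) = 0.156021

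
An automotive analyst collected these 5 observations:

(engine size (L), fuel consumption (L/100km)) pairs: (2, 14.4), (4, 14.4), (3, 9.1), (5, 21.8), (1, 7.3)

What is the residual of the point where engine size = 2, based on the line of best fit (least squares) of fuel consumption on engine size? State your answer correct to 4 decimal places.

n = 5, Σx = 15, Σy = 67, Σxy = 230, Σx² = 55
Sxx = Σx² − (Σx)²/n = 55 − 45 = 10
Sxy = Σxy − (Σx)(Σy)/n = 230 − 201 = 29
b = Sxy/Sxx = 29/10 = 2.9
a = ȳ − b·x̄ = 13.4 − 2.9·3 = 4.7
ŷ(2) = 4.7 + 2.9·2 = 10.5
residual = y − ŷ = 14.4 − 10.5 = 3.9

3.9000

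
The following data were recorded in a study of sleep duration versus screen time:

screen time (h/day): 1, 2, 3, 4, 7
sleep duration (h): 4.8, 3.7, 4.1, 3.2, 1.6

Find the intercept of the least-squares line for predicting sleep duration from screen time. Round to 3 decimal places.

5.190

n = 5, Σx = 17, Σy = 17.4, Σxy = 48.5, Σx² = 79
Sxx = Σx² − (Σx)²/n = 79 − 57.8 = 21.2
Sxy = Σxy − (Σx)(Σy)/n = 48.5 − 59.16 = -10.66
b = Sxy/Sxx = -10.66/21.2 = -0.502830
a = ȳ − b·x̄ = 3.48 − (-0.502830)·3.4 = 5.189623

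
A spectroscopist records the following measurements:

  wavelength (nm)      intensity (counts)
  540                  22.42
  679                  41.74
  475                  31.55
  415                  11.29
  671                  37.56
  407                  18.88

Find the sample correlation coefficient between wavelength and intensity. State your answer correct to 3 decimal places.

n = 6, Σx = 3187, Σy = 163.44, Σxy = 93006.78, Σx² = 1766381, Σy² = 5134.9586
Sxx = Σx² − (Σx)²/n = 1766381 − 1692828.166667 = 73552.833333
Sxy = Σxy − (Σx)(Σy)/n = 93006.78 − 86813.88 = 6192.9
Syy = Σy² − (Σy)²/n = 5134.9586 − 4452.1056 = 682.853
r = Sxy/√(Sxx·Syy) = 6192.9/√(50225772.900167) = 6192.9/7087.014385 = 0.873838

0.874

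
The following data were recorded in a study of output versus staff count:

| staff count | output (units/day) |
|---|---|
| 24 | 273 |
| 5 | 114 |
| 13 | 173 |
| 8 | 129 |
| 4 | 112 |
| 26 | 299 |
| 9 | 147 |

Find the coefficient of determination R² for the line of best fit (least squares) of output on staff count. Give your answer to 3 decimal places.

0.993

n = 7, Σx = 89, Σy = 1247, Σxy = 19948, Σx² = 1607, Σy² = 257649
Sxx = Σx² − (Σx)²/n = 1607 − 1131.571429 = 475.428571
Sxy = Σxy − (Σx)(Σy)/n = 19948 − 15854.714286 = 4093.285714
Syy = Σy² − (Σy)²/n = 257649 − 222144.142857 = 35504.857143
R² = Sxy²/(Sxx·Syy) = (4093.285714)²/(475.428571·35504.857143) = 0.992593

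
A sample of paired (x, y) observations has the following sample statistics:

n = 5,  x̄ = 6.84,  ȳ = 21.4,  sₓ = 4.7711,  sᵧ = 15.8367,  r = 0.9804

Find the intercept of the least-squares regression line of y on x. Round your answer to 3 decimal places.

-0.859

b = r · sᵧ/sₓ = 0.9804 · 15.8367/4.7711 = 3.254239
a = ȳ − b·x̄ = 21.4 − 3.254239·6.84 = -0.858996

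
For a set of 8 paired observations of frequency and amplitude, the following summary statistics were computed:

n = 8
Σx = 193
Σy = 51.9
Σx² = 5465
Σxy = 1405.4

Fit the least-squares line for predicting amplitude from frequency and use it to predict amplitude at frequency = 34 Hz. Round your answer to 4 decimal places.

Sxx = Σx² − (Σx)²/n = 5465 − 4656.125 = 808.875
Sxy = Σxy − (Σx)(Σy)/n = 1405.4 − 1252.0875 = 153.3125
b = Sxy/Sxx = 153.3125/808.875 = 0.189538
a = ȳ − b·x̄ = 6.4875 − 0.189538·24.125 = 1.914897
ŷ(34) = a + b·34 = 1.914897 + 0.189538·34 = 8.359187

8.3592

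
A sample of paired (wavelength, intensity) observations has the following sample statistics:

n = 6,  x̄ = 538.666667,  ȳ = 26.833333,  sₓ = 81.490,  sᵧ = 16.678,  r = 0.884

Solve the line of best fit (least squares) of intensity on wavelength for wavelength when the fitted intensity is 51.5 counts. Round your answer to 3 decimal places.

b = r · sᵧ/sₓ = 0.884 · 16.678/81.49 = 0.180922
a = ȳ − b·x̄ = 26.833333 − 0.180922·538.666667 = -70.623438
Set a + b·x = 51.5: x = (51.5 − (-70.623438)) / 0.180922 = 675.005180

675.005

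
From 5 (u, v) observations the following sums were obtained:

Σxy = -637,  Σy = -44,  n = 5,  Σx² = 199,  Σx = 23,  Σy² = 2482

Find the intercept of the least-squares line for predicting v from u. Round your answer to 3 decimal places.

12.650

Sxx = Σx² − (Σx)²/n = 199 − 105.8 = 93.2
Sxy = Σxy − (Σx)(Σy)/n = -637 − (-202.4) = -434.6
b = Sxy/Sxx = -434.6/93.2 = -4.663090
a = ȳ − b·x̄ = -8.8 − (-4.663090)·4.6 = 12.650215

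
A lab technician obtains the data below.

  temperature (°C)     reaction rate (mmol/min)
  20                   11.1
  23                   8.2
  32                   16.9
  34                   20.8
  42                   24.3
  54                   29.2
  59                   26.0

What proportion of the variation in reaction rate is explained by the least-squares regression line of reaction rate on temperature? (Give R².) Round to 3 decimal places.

n = 7, Σx = 264, Σy = 136.5, Σxy = 5790, Σx² = 11270, Σy² = 3027.83
Sxx = Σx² − (Σx)²/n = 11270 − 9956.571429 = 1313.428571
Sxy = Σxy − (Σx)(Σy)/n = 5790 − 5148 = 642
Syy = Σy² − (Σy)²/n = 3027.83 − 2661.75 = 366.08
R² = Sxy²/(Sxx·Syy) = (642)²/(1313.428571·366.08) = 0.857211

0.857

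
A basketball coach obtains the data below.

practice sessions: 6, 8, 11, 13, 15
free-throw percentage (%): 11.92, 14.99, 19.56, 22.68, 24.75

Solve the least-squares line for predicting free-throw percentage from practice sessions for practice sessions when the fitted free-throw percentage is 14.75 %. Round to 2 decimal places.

7.83

n = 5, Σx = 53, Σy = 93.9, Σxy = 1072.69, Σx² = 615
Sxx = Σx² − (Σx)²/n = 615 − 561.8 = 53.2
Sxy = Σxy − (Σx)(Σy)/n = 1072.69 − 995.34 = 77.35
b = Sxy/Sxx = 77.35/53.2 = 1.453947
a = ȳ − b·x̄ = 18.78 − 1.453947·10.6 = 3.368158
Set a + b·x = 14.75: x = (14.75 − 3.368158) / 1.453947 = 7.828235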